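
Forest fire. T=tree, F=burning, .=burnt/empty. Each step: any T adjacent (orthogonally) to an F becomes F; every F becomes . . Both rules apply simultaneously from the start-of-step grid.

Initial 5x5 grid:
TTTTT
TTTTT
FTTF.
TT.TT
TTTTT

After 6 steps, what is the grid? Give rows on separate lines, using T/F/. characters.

Step 1: 6 trees catch fire, 2 burn out
  TTTTT
  FTTFT
  .FF..
  FT.FT
  TTTTT
Step 2: 9 trees catch fire, 6 burn out
  FTTFT
  .FF.F
  .....
  .F..F
  FTTFT
Step 3: 6 trees catch fire, 9 burn out
  .FF.F
  .....
  .....
  .....
  .FF.F
Step 4: 0 trees catch fire, 6 burn out
  .....
  .....
  .....
  .....
  .....
Step 5: 0 trees catch fire, 0 burn out
  .....
  .....
  .....
  .....
  .....
Step 6: 0 trees catch fire, 0 burn out
  .....
  .....
  .....
  .....
  .....

.....
.....
.....
.....
.....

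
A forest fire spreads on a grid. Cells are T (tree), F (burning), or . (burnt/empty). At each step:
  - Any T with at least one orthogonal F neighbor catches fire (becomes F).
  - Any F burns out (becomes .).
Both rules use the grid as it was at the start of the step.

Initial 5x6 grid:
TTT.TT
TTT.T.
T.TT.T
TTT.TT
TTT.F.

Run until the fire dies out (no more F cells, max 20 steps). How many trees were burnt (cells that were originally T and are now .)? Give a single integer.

Answer: 3

Derivation:
Step 1: +1 fires, +1 burnt (F count now 1)
Step 2: +1 fires, +1 burnt (F count now 1)
Step 3: +1 fires, +1 burnt (F count now 1)
Step 4: +0 fires, +1 burnt (F count now 0)
Fire out after step 4
Initially T: 21, now '.': 12
Total burnt (originally-T cells now '.'): 3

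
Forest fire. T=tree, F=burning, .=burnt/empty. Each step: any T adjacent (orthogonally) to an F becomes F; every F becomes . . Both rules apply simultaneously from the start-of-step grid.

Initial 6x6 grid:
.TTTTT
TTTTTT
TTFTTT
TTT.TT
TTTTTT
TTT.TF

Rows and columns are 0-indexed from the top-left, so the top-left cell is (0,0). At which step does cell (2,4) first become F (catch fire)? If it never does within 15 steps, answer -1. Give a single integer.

Step 1: cell (2,4)='T' (+6 fires, +2 burnt)
Step 2: cell (2,4)='F' (+9 fires, +6 burnt)
  -> target ignites at step 2
Step 3: cell (2,4)='.' (+10 fires, +9 burnt)
Step 4: cell (2,4)='.' (+4 fires, +10 burnt)
Step 5: cell (2,4)='.' (+2 fires, +4 burnt)
Step 6: cell (2,4)='.' (+0 fires, +2 burnt)
  fire out at step 6

2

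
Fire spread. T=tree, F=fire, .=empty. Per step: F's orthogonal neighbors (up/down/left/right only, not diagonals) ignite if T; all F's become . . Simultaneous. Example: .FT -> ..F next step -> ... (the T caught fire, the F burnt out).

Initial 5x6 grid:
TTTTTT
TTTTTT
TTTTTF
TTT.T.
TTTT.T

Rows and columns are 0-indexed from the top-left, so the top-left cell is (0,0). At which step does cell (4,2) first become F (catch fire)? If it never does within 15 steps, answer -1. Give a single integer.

Step 1: cell (4,2)='T' (+2 fires, +1 burnt)
Step 2: cell (4,2)='T' (+4 fires, +2 burnt)
Step 3: cell (4,2)='T' (+3 fires, +4 burnt)
Step 4: cell (4,2)='T' (+4 fires, +3 burnt)
Step 5: cell (4,2)='F' (+5 fires, +4 burnt)
  -> target ignites at step 5
Step 6: cell (4,2)='.' (+5 fires, +5 burnt)
Step 7: cell (4,2)='.' (+2 fires, +5 burnt)
Step 8: cell (4,2)='.' (+0 fires, +2 burnt)
  fire out at step 8

5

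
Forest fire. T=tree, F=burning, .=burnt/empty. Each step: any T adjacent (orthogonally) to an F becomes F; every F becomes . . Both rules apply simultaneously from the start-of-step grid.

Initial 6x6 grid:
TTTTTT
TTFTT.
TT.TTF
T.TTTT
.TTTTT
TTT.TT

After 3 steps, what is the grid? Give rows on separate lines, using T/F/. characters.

Step 1: 5 trees catch fire, 2 burn out
  TTFTTT
  TF.FT.
  TT.TF.
  T.TTTF
  .TTTTT
  TTT.TT
Step 2: 8 trees catch fire, 5 burn out
  TF.FTT
  F...F.
  TF.F..
  T.TTF.
  .TTTTF
  TTT.TT
Step 3: 6 trees catch fire, 8 burn out
  F...FT
  ......
  F.....
  T.TF..
  .TTTF.
  TTT.TF

F...FT
......
F.....
T.TF..
.TTTF.
TTT.TF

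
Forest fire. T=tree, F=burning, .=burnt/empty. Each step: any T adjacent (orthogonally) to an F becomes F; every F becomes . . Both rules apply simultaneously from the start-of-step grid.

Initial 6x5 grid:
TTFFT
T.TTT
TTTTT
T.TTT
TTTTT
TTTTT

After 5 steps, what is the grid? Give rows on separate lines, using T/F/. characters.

Step 1: 4 trees catch fire, 2 burn out
  TF..F
  T.FFT
  TTTTT
  T.TTT
  TTTTT
  TTTTT
Step 2: 4 trees catch fire, 4 burn out
  F....
  T...F
  TTFFT
  T.TTT
  TTTTT
  TTTTT
Step 3: 5 trees catch fire, 4 burn out
  .....
  F....
  TF..F
  T.FFT
  TTTTT
  TTTTT
Step 4: 4 trees catch fire, 5 burn out
  .....
  .....
  F....
  T...F
  TTFFT
  TTTTT
Step 5: 5 trees catch fire, 4 burn out
  .....
  .....
  .....
  F....
  TF..F
  TTFFT

.....
.....
.....
F....
TF..F
TTFFT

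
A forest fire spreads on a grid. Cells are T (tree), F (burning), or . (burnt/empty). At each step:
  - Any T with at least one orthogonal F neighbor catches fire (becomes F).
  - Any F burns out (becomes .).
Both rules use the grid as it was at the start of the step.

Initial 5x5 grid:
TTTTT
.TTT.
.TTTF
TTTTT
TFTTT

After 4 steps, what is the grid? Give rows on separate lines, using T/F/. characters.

Step 1: 5 trees catch fire, 2 burn out
  TTTTT
  .TTT.
  .TTF.
  TFTTF
  F.FTT
Step 2: 8 trees catch fire, 5 burn out
  TTTTT
  .TTF.
  .FF..
  F.FF.
  ...FF
Step 3: 3 trees catch fire, 8 burn out
  TTTFT
  .FF..
  .....
  .....
  .....
Step 4: 3 trees catch fire, 3 burn out
  TFF.F
  .....
  .....
  .....
  .....

TFF.F
.....
.....
.....
.....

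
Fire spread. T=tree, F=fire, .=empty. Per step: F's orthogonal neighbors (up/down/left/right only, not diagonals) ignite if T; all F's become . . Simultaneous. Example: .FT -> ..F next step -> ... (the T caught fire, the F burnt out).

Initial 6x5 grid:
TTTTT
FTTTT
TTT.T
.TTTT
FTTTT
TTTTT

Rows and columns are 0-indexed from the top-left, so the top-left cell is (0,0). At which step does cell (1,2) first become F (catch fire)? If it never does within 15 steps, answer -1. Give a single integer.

Step 1: cell (1,2)='T' (+5 fires, +2 burnt)
Step 2: cell (1,2)='F' (+6 fires, +5 burnt)
  -> target ignites at step 2
Step 3: cell (1,2)='.' (+6 fires, +6 burnt)
Step 4: cell (1,2)='.' (+5 fires, +6 burnt)
Step 5: cell (1,2)='.' (+4 fires, +5 burnt)
Step 6: cell (1,2)='.' (+0 fires, +4 burnt)
  fire out at step 6

2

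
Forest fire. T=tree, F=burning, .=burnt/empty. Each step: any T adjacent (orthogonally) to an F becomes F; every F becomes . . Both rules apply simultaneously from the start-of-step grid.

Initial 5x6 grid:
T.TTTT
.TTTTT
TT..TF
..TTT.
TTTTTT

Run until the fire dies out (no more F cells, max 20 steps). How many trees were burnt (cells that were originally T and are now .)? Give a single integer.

Answer: 21

Derivation:
Step 1: +2 fires, +1 burnt (F count now 2)
Step 2: +3 fires, +2 burnt (F count now 3)
Step 3: +4 fires, +3 burnt (F count now 4)
Step 4: +5 fires, +4 burnt (F count now 5)
Step 5: +3 fires, +5 burnt (F count now 3)
Step 6: +2 fires, +3 burnt (F count now 2)
Step 7: +2 fires, +2 burnt (F count now 2)
Step 8: +0 fires, +2 burnt (F count now 0)
Fire out after step 8
Initially T: 22, now '.': 29
Total burnt (originally-T cells now '.'): 21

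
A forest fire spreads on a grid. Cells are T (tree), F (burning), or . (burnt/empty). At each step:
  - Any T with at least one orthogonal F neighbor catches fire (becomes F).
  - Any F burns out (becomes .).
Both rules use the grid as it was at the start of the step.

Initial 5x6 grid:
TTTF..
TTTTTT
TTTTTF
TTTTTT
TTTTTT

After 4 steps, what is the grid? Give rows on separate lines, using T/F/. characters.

Step 1: 5 trees catch fire, 2 burn out
  TTF...
  TTTFTF
  TTTTF.
  TTTTTF
  TTTTTT
Step 2: 6 trees catch fire, 5 burn out
  TF....
  TTF.F.
  TTTF..
  TTTTF.
  TTTTTF
Step 3: 5 trees catch fire, 6 burn out
  F.....
  TF....
  TTF...
  TTTF..
  TTTTF.
Step 4: 4 trees catch fire, 5 burn out
  ......
  F.....
  TF....
  TTF...
  TTTF..

......
F.....
TF....
TTF...
TTTF..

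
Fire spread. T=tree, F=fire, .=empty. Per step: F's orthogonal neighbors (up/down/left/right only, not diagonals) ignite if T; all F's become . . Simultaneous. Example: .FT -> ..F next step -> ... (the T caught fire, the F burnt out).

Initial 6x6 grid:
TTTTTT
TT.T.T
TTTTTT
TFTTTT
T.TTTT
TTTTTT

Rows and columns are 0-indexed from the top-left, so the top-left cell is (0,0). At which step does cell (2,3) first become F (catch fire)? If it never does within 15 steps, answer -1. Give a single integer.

Step 1: cell (2,3)='T' (+3 fires, +1 burnt)
Step 2: cell (2,3)='T' (+6 fires, +3 burnt)
Step 3: cell (2,3)='F' (+7 fires, +6 burnt)
  -> target ignites at step 3
Step 4: cell (2,3)='.' (+8 fires, +7 burnt)
Step 5: cell (2,3)='.' (+4 fires, +8 burnt)
Step 6: cell (2,3)='.' (+3 fires, +4 burnt)
Step 7: cell (2,3)='.' (+1 fires, +3 burnt)
Step 8: cell (2,3)='.' (+0 fires, +1 burnt)
  fire out at step 8

3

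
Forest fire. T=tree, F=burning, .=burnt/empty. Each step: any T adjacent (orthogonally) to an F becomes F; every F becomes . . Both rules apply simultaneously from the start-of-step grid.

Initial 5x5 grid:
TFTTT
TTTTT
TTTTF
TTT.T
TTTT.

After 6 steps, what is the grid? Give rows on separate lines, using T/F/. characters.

Step 1: 6 trees catch fire, 2 burn out
  F.FTT
  TFTTF
  TTTF.
  TTT.F
  TTTT.
Step 2: 7 trees catch fire, 6 burn out
  ...FF
  F.FF.
  TFF..
  TTT..
  TTTT.
Step 3: 3 trees catch fire, 7 burn out
  .....
  .....
  F....
  TFF..
  TTTT.
Step 4: 3 trees catch fire, 3 burn out
  .....
  .....
  .....
  F....
  TFFT.
Step 5: 2 trees catch fire, 3 burn out
  .....
  .....
  .....
  .....
  F..F.
Step 6: 0 trees catch fire, 2 burn out
  .....
  .....
  .....
  .....
  .....

.....
.....
.....
.....
.....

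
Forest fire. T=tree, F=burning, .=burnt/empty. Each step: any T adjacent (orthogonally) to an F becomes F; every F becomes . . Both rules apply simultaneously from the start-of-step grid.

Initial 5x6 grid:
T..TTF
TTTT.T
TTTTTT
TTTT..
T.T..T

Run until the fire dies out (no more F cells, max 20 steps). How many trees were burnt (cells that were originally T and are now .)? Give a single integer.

Answer: 20

Derivation:
Step 1: +2 fires, +1 burnt (F count now 2)
Step 2: +2 fires, +2 burnt (F count now 2)
Step 3: +2 fires, +2 burnt (F count now 2)
Step 4: +2 fires, +2 burnt (F count now 2)
Step 5: +3 fires, +2 burnt (F count now 3)
Step 6: +3 fires, +3 burnt (F count now 3)
Step 7: +4 fires, +3 burnt (F count now 4)
Step 8: +1 fires, +4 burnt (F count now 1)
Step 9: +1 fires, +1 burnt (F count now 1)
Step 10: +0 fires, +1 burnt (F count now 0)
Fire out after step 10
Initially T: 21, now '.': 29
Total burnt (originally-T cells now '.'): 20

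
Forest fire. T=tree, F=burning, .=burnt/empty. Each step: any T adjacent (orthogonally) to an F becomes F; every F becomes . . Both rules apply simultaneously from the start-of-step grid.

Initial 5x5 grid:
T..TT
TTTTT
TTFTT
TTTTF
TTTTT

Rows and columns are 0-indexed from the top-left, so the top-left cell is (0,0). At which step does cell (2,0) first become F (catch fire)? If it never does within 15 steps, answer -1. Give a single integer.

Step 1: cell (2,0)='T' (+7 fires, +2 burnt)
Step 2: cell (2,0)='F' (+7 fires, +7 burnt)
  -> target ignites at step 2
Step 3: cell (2,0)='.' (+5 fires, +7 burnt)
Step 4: cell (2,0)='.' (+2 fires, +5 burnt)
Step 5: cell (2,0)='.' (+0 fires, +2 burnt)
  fire out at step 5

2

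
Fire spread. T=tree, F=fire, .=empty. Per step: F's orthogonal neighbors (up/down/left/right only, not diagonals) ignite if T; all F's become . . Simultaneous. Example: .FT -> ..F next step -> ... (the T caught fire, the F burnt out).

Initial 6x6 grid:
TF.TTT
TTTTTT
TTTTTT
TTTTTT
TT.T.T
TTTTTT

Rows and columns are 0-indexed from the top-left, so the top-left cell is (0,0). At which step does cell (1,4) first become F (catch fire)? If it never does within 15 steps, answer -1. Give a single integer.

Step 1: cell (1,4)='T' (+2 fires, +1 burnt)
Step 2: cell (1,4)='T' (+3 fires, +2 burnt)
Step 3: cell (1,4)='T' (+4 fires, +3 burnt)
Step 4: cell (1,4)='F' (+6 fires, +4 burnt)
  -> target ignites at step 4
Step 5: cell (1,4)='.' (+6 fires, +6 burnt)
Step 6: cell (1,4)='.' (+6 fires, +6 burnt)
Step 7: cell (1,4)='.' (+2 fires, +6 burnt)
Step 8: cell (1,4)='.' (+2 fires, +2 burnt)
Step 9: cell (1,4)='.' (+1 fires, +2 burnt)
Step 10: cell (1,4)='.' (+0 fires, +1 burnt)
  fire out at step 10

4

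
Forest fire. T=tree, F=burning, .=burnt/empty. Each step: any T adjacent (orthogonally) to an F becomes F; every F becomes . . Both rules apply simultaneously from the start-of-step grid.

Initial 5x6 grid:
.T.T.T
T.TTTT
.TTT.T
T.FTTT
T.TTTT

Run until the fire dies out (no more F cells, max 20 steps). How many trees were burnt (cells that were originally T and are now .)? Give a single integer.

Step 1: +3 fires, +1 burnt (F count now 3)
Step 2: +5 fires, +3 burnt (F count now 5)
Step 3: +3 fires, +5 burnt (F count now 3)
Step 4: +4 fires, +3 burnt (F count now 4)
Step 5: +1 fires, +4 burnt (F count now 1)
Step 6: +1 fires, +1 burnt (F count now 1)
Step 7: +0 fires, +1 burnt (F count now 0)
Fire out after step 7
Initially T: 21, now '.': 26
Total burnt (originally-T cells now '.'): 17

Answer: 17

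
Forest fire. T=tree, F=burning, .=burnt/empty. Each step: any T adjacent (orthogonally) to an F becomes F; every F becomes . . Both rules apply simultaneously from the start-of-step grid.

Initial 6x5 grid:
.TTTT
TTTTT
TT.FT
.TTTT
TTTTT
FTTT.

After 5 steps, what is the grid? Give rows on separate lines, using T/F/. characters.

Step 1: 5 trees catch fire, 2 burn out
  .TTTT
  TTTFT
  TT..F
  .TTFT
  FTTTT
  .FTT.
Step 2: 8 trees catch fire, 5 burn out
  .TTFT
  TTF.F
  TT...
  .TF.F
  .FTFT
  ..FT.
Step 3: 7 trees catch fire, 8 burn out
  .TF.F
  TF...
  TT...
  .F...
  ..F.F
  ...F.
Step 4: 3 trees catch fire, 7 burn out
  .F...
  F....
  TF...
  .....
  .....
  .....
Step 5: 1 trees catch fire, 3 burn out
  .....
  .....
  F....
  .....
  .....
  .....

.....
.....
F....
.....
.....
.....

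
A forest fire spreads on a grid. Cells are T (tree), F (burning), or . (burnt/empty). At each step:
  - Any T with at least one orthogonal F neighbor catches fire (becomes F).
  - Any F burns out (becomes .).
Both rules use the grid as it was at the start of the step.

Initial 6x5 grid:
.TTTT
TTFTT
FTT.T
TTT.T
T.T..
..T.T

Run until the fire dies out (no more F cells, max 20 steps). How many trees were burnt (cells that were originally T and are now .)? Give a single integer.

Answer: 18

Derivation:
Step 1: +7 fires, +2 burnt (F count now 7)
Step 2: +6 fires, +7 burnt (F count now 6)
Step 3: +3 fires, +6 burnt (F count now 3)
Step 4: +2 fires, +3 burnt (F count now 2)
Step 5: +0 fires, +2 burnt (F count now 0)
Fire out after step 5
Initially T: 19, now '.': 29
Total burnt (originally-T cells now '.'): 18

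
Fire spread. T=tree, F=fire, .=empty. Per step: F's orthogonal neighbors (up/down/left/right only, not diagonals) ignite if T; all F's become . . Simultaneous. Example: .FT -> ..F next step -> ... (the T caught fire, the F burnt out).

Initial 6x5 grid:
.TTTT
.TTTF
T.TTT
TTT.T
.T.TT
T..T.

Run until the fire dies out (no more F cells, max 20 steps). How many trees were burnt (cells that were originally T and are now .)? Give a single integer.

Answer: 19

Derivation:
Step 1: +3 fires, +1 burnt (F count now 3)
Step 2: +4 fires, +3 burnt (F count now 4)
Step 3: +4 fires, +4 burnt (F count now 4)
Step 4: +3 fires, +4 burnt (F count now 3)
Step 5: +2 fires, +3 burnt (F count now 2)
Step 6: +2 fires, +2 burnt (F count now 2)
Step 7: +1 fires, +2 burnt (F count now 1)
Step 8: +0 fires, +1 burnt (F count now 0)
Fire out after step 8
Initially T: 20, now '.': 29
Total burnt (originally-T cells now '.'): 19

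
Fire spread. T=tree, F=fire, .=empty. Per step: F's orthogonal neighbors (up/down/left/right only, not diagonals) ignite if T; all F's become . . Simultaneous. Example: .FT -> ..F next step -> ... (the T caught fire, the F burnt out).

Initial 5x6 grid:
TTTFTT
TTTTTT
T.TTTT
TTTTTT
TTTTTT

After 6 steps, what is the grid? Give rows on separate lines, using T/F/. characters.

Step 1: 3 trees catch fire, 1 burn out
  TTF.FT
  TTTFTT
  T.TTTT
  TTTTTT
  TTTTTT
Step 2: 5 trees catch fire, 3 burn out
  TF...F
  TTF.FT
  T.TFTT
  TTTTTT
  TTTTTT
Step 3: 6 trees catch fire, 5 burn out
  F.....
  TF...F
  T.F.FT
  TTTFTT
  TTTTTT
Step 4: 5 trees catch fire, 6 burn out
  ......
  F.....
  T....F
  TTF.FT
  TTTFTT
Step 5: 5 trees catch fire, 5 burn out
  ......
  ......
  F.....
  TF...F
  TTF.FT
Step 6: 3 trees catch fire, 5 burn out
  ......
  ......
  ......
  F.....
  TF...F

......
......
......
F.....
TF...F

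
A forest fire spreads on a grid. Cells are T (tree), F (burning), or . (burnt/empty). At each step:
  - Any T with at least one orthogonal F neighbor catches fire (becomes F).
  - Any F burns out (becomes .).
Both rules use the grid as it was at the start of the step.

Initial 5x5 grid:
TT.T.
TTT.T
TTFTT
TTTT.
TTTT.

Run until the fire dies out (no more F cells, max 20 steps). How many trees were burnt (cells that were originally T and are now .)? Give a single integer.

Step 1: +4 fires, +1 burnt (F count now 4)
Step 2: +6 fires, +4 burnt (F count now 6)
Step 3: +6 fires, +6 burnt (F count now 6)
Step 4: +2 fires, +6 burnt (F count now 2)
Step 5: +0 fires, +2 burnt (F count now 0)
Fire out after step 5
Initially T: 19, now '.': 24
Total burnt (originally-T cells now '.'): 18

Answer: 18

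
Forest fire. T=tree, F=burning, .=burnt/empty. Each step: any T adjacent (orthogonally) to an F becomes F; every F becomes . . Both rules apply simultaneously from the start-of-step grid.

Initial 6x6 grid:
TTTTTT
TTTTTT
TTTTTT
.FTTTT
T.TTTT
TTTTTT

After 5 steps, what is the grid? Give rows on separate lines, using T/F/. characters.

Step 1: 2 trees catch fire, 1 burn out
  TTTTTT
  TTTTTT
  TFTTTT
  ..FTTT
  T.TTTT
  TTTTTT
Step 2: 5 trees catch fire, 2 burn out
  TTTTTT
  TFTTTT
  F.FTTT
  ...FTT
  T.FTTT
  TTTTTT
Step 3: 7 trees catch fire, 5 burn out
  TFTTTT
  F.FTTT
  ...FTT
  ....FT
  T..FTT
  TTFTTT
Step 4: 8 trees catch fire, 7 burn out
  F.FTTT
  ...FTT
  ....FT
  .....F
  T...FT
  TF.FTT
Step 5: 6 trees catch fire, 8 burn out
  ...FTT
  ....FT
  .....F
  ......
  T....F
  F...FT

...FTT
....FT
.....F
......
T....F
F...FT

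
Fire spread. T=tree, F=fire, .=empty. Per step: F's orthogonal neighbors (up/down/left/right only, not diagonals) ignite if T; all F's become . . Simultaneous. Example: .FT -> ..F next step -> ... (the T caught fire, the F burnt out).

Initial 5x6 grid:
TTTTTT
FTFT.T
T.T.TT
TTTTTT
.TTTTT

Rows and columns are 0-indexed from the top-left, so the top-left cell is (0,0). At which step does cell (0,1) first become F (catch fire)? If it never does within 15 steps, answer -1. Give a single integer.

Step 1: cell (0,1)='T' (+6 fires, +2 burnt)
Step 2: cell (0,1)='F' (+4 fires, +6 burnt)
  -> target ignites at step 2
Step 3: cell (0,1)='.' (+4 fires, +4 burnt)
Step 4: cell (0,1)='.' (+4 fires, +4 burnt)
Step 5: cell (0,1)='.' (+4 fires, +4 burnt)
Step 6: cell (0,1)='.' (+2 fires, +4 burnt)
Step 7: cell (0,1)='.' (+0 fires, +2 burnt)
  fire out at step 7

2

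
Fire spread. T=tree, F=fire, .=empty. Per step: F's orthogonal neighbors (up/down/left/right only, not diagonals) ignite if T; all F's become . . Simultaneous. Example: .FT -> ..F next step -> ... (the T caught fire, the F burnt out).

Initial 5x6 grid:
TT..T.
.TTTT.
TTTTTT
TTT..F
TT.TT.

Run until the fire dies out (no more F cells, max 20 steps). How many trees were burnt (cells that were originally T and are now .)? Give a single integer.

Step 1: +1 fires, +1 burnt (F count now 1)
Step 2: +1 fires, +1 burnt (F count now 1)
Step 3: +2 fires, +1 burnt (F count now 2)
Step 4: +3 fires, +2 burnt (F count now 3)
Step 5: +3 fires, +3 burnt (F count now 3)
Step 6: +3 fires, +3 burnt (F count now 3)
Step 7: +3 fires, +3 burnt (F count now 3)
Step 8: +2 fires, +3 burnt (F count now 2)
Step 9: +0 fires, +2 burnt (F count now 0)
Fire out after step 9
Initially T: 20, now '.': 28
Total burnt (originally-T cells now '.'): 18

Answer: 18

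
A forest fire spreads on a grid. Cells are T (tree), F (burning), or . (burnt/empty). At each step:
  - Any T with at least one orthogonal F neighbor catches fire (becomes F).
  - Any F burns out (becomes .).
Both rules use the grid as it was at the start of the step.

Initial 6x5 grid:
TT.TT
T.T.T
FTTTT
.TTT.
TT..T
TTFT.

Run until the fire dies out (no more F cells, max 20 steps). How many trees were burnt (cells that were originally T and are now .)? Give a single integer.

Step 1: +4 fires, +2 burnt (F count now 4)
Step 2: +5 fires, +4 burnt (F count now 5)
Step 3: +5 fires, +5 burnt (F count now 5)
Step 4: +2 fires, +5 burnt (F count now 2)
Step 5: +1 fires, +2 burnt (F count now 1)
Step 6: +1 fires, +1 burnt (F count now 1)
Step 7: +1 fires, +1 burnt (F count now 1)
Step 8: +0 fires, +1 burnt (F count now 0)
Fire out after step 8
Initially T: 20, now '.': 29
Total burnt (originally-T cells now '.'): 19

Answer: 19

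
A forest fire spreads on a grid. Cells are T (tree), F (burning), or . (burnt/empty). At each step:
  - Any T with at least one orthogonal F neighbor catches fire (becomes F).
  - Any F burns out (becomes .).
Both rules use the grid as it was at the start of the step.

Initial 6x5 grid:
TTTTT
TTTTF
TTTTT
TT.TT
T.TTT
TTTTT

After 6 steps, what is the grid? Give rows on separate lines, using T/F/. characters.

Step 1: 3 trees catch fire, 1 burn out
  TTTTF
  TTTF.
  TTTTF
  TT.TT
  T.TTT
  TTTTT
Step 2: 4 trees catch fire, 3 burn out
  TTTF.
  TTF..
  TTTF.
  TT.TF
  T.TTT
  TTTTT
Step 3: 5 trees catch fire, 4 burn out
  TTF..
  TF...
  TTF..
  TT.F.
  T.TTF
  TTTTT
Step 4: 5 trees catch fire, 5 burn out
  TF...
  F....
  TF...
  TT...
  T.TF.
  TTTTF
Step 5: 5 trees catch fire, 5 burn out
  F....
  .....
  F....
  TF...
  T.F..
  TTTF.
Step 6: 2 trees catch fire, 5 burn out
  .....
  .....
  .....
  F....
  T....
  TTF..

.....
.....
.....
F....
T....
TTF..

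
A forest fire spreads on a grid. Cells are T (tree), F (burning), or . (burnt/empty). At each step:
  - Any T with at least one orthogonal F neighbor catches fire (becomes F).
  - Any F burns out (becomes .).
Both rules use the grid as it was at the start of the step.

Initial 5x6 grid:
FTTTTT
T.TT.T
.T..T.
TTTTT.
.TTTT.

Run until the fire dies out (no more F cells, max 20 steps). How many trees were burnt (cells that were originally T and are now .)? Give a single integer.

Step 1: +2 fires, +1 burnt (F count now 2)
Step 2: +1 fires, +2 burnt (F count now 1)
Step 3: +2 fires, +1 burnt (F count now 2)
Step 4: +2 fires, +2 burnt (F count now 2)
Step 5: +1 fires, +2 burnt (F count now 1)
Step 6: +1 fires, +1 burnt (F count now 1)
Step 7: +0 fires, +1 burnt (F count now 0)
Fire out after step 7
Initially T: 20, now '.': 19
Total burnt (originally-T cells now '.'): 9

Answer: 9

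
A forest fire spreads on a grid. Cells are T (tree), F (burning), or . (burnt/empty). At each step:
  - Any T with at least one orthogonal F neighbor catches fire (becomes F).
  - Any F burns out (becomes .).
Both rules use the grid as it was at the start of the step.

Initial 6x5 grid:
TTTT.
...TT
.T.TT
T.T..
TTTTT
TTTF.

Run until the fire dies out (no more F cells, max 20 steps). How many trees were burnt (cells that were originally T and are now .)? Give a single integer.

Step 1: +2 fires, +1 burnt (F count now 2)
Step 2: +3 fires, +2 burnt (F count now 3)
Step 3: +3 fires, +3 burnt (F count now 3)
Step 4: +1 fires, +3 burnt (F count now 1)
Step 5: +1 fires, +1 burnt (F count now 1)
Step 6: +0 fires, +1 burnt (F count now 0)
Fire out after step 6
Initially T: 19, now '.': 21
Total burnt (originally-T cells now '.'): 10

Answer: 10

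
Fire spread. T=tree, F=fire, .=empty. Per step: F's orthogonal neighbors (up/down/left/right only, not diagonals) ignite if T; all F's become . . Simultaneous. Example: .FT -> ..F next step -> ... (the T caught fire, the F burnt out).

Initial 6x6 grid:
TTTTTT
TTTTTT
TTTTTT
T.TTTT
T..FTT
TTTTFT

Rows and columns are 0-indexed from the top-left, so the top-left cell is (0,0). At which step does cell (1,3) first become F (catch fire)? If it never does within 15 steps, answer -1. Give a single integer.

Step 1: cell (1,3)='T' (+4 fires, +2 burnt)
Step 2: cell (1,3)='T' (+5 fires, +4 burnt)
Step 3: cell (1,3)='F' (+5 fires, +5 burnt)
  -> target ignites at step 3
Step 4: cell (1,3)='.' (+6 fires, +5 burnt)
Step 5: cell (1,3)='.' (+6 fires, +6 burnt)
Step 6: cell (1,3)='.' (+4 fires, +6 burnt)
Step 7: cell (1,3)='.' (+1 fires, +4 burnt)
Step 8: cell (1,3)='.' (+0 fires, +1 burnt)
  fire out at step 8

3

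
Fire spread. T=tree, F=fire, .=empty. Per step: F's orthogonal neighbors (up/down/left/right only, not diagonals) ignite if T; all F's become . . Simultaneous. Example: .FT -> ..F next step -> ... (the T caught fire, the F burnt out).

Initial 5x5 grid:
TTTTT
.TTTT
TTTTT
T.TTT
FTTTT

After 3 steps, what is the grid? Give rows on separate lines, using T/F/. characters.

Step 1: 2 trees catch fire, 1 burn out
  TTTTT
  .TTTT
  TTTTT
  F.TTT
  .FTTT
Step 2: 2 trees catch fire, 2 burn out
  TTTTT
  .TTTT
  FTTTT
  ..TTT
  ..FTT
Step 3: 3 trees catch fire, 2 burn out
  TTTTT
  .TTTT
  .FTTT
  ..FTT
  ...FT

TTTTT
.TTTT
.FTTT
..FTT
...FT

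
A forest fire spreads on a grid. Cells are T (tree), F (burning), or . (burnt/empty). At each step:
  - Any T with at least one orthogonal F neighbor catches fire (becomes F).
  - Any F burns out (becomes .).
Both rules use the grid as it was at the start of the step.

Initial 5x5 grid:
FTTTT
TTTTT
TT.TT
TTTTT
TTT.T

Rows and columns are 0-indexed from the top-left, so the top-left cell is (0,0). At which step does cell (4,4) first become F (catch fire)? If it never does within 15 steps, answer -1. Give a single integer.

Step 1: cell (4,4)='T' (+2 fires, +1 burnt)
Step 2: cell (4,4)='T' (+3 fires, +2 burnt)
Step 3: cell (4,4)='T' (+4 fires, +3 burnt)
Step 4: cell (4,4)='T' (+4 fires, +4 burnt)
Step 5: cell (4,4)='T' (+4 fires, +4 burnt)
Step 6: cell (4,4)='T' (+3 fires, +4 burnt)
Step 7: cell (4,4)='T' (+1 fires, +3 burnt)
Step 8: cell (4,4)='F' (+1 fires, +1 burnt)
  -> target ignites at step 8
Step 9: cell (4,4)='.' (+0 fires, +1 burnt)
  fire out at step 9

8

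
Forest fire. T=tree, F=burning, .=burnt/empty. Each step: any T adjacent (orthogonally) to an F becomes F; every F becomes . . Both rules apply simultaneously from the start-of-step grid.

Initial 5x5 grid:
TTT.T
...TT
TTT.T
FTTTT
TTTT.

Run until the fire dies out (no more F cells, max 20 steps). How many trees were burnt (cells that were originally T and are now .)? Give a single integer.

Answer: 15

Derivation:
Step 1: +3 fires, +1 burnt (F count now 3)
Step 2: +3 fires, +3 burnt (F count now 3)
Step 3: +3 fires, +3 burnt (F count now 3)
Step 4: +2 fires, +3 burnt (F count now 2)
Step 5: +1 fires, +2 burnt (F count now 1)
Step 6: +1 fires, +1 burnt (F count now 1)
Step 7: +2 fires, +1 burnt (F count now 2)
Step 8: +0 fires, +2 burnt (F count now 0)
Fire out after step 8
Initially T: 18, now '.': 22
Total burnt (originally-T cells now '.'): 15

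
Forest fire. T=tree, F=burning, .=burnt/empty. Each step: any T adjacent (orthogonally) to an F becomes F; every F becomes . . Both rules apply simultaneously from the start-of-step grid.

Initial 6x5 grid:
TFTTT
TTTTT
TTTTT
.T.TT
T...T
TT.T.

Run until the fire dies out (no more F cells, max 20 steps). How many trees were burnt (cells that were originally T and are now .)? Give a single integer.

Answer: 18

Derivation:
Step 1: +3 fires, +1 burnt (F count now 3)
Step 2: +4 fires, +3 burnt (F count now 4)
Step 3: +5 fires, +4 burnt (F count now 5)
Step 4: +2 fires, +5 burnt (F count now 2)
Step 5: +2 fires, +2 burnt (F count now 2)
Step 6: +1 fires, +2 burnt (F count now 1)
Step 7: +1 fires, +1 burnt (F count now 1)
Step 8: +0 fires, +1 burnt (F count now 0)
Fire out after step 8
Initially T: 22, now '.': 26
Total burnt (originally-T cells now '.'): 18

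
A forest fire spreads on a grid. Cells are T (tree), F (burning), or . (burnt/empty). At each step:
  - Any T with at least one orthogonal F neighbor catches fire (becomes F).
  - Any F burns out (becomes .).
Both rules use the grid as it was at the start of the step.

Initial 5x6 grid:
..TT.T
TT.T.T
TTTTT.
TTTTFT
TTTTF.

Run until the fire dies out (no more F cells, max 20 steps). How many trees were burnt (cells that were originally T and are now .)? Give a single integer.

Answer: 19

Derivation:
Step 1: +4 fires, +2 burnt (F count now 4)
Step 2: +3 fires, +4 burnt (F count now 3)
Step 3: +4 fires, +3 burnt (F count now 4)
Step 4: +4 fires, +4 burnt (F count now 4)
Step 5: +3 fires, +4 burnt (F count now 3)
Step 6: +1 fires, +3 burnt (F count now 1)
Step 7: +0 fires, +1 burnt (F count now 0)
Fire out after step 7
Initially T: 21, now '.': 28
Total burnt (originally-T cells now '.'): 19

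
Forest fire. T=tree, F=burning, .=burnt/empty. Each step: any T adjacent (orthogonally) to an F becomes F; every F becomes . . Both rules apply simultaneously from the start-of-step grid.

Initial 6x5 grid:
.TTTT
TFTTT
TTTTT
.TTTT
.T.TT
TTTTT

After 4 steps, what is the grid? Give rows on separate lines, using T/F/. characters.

Step 1: 4 trees catch fire, 1 burn out
  .FTTT
  F.FTT
  TFTTT
  .TTTT
  .T.TT
  TTTTT
Step 2: 5 trees catch fire, 4 burn out
  ..FTT
  ...FT
  F.FTT
  .FTTT
  .T.TT
  TTTTT
Step 3: 5 trees catch fire, 5 burn out
  ...FT
  ....F
  ...FT
  ..FTT
  .F.TT
  TTTTT
Step 4: 4 trees catch fire, 5 burn out
  ....F
  .....
  ....F
  ...FT
  ...TT
  TFTTT

....F
.....
....F
...FT
...TT
TFTTT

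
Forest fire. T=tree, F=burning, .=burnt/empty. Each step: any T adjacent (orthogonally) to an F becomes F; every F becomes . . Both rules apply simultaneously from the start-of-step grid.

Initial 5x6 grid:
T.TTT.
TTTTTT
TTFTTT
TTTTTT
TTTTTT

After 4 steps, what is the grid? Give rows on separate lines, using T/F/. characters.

Step 1: 4 trees catch fire, 1 burn out
  T.TTT.
  TTFTTT
  TF.FTT
  TTFTTT
  TTTTTT
Step 2: 8 trees catch fire, 4 burn out
  T.FTT.
  TF.FTT
  F...FT
  TF.FTT
  TTFTTT
Step 3: 8 trees catch fire, 8 burn out
  T..FT.
  F...FT
  .....F
  F...FT
  TF.FTT
Step 4: 6 trees catch fire, 8 burn out
  F...F.
  .....F
  ......
  .....F
  F...FT

F...F.
.....F
......
.....F
F...FT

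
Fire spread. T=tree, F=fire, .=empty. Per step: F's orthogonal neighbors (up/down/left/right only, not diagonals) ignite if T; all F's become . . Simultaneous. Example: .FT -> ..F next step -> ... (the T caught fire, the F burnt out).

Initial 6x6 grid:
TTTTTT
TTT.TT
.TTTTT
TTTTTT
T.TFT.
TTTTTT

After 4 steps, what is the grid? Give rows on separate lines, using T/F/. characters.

Step 1: 4 trees catch fire, 1 burn out
  TTTTTT
  TTT.TT
  .TTTTT
  TTTFTT
  T.F.F.
  TTTFTT
Step 2: 5 trees catch fire, 4 burn out
  TTTTTT
  TTT.TT
  .TTFTT
  TTF.FT
  T.....
  TTF.FT
Step 3: 6 trees catch fire, 5 burn out
  TTTTTT
  TTT.TT
  .TF.FT
  TF...F
  T.....
  TF...F
Step 4: 6 trees catch fire, 6 burn out
  TTTTTT
  TTF.FT
  .F...F
  F.....
  T.....
  F.....

TTTTTT
TTF.FT
.F...F
F.....
T.....
F.....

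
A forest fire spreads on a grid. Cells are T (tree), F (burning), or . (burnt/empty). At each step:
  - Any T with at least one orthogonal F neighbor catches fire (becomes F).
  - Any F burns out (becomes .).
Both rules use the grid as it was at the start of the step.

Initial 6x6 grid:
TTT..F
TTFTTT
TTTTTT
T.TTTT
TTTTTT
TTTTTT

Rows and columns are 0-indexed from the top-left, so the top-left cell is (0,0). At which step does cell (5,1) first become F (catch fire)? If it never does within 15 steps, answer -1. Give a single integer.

Step 1: cell (5,1)='T' (+5 fires, +2 burnt)
Step 2: cell (5,1)='T' (+7 fires, +5 burnt)
Step 3: cell (5,1)='T' (+6 fires, +7 burnt)
Step 4: cell (5,1)='T' (+6 fires, +6 burnt)
Step 5: cell (5,1)='F' (+5 fires, +6 burnt)
  -> target ignites at step 5
Step 6: cell (5,1)='.' (+2 fires, +5 burnt)
Step 7: cell (5,1)='.' (+0 fires, +2 burnt)
  fire out at step 7

5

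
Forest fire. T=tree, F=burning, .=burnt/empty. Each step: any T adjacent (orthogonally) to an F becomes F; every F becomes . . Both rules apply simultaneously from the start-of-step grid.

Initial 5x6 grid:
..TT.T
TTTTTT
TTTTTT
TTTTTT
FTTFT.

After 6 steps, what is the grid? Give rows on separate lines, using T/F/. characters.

Step 1: 5 trees catch fire, 2 burn out
  ..TT.T
  TTTTTT
  TTTTTT
  FTTFTT
  .FF.F.
Step 2: 5 trees catch fire, 5 burn out
  ..TT.T
  TTTTTT
  FTTFTT
  .FF.FT
  ......
Step 3: 6 trees catch fire, 5 burn out
  ..TT.T
  FTTFTT
  .FF.FT
  .....F
  ......
Step 4: 5 trees catch fire, 6 burn out
  ..TF.T
  .FF.FT
  .....F
  ......
  ......
Step 5: 2 trees catch fire, 5 burn out
  ..F..T
  .....F
  ......
  ......
  ......
Step 6: 1 trees catch fire, 2 burn out
  .....F
  ......
  ......
  ......
  ......

.....F
......
......
......
......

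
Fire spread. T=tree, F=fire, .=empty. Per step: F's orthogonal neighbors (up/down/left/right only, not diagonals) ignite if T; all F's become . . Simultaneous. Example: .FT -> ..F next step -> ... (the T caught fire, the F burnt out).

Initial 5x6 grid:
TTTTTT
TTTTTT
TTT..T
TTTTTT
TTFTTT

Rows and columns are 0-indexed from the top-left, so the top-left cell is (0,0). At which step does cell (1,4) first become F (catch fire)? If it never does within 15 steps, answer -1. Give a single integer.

Step 1: cell (1,4)='T' (+3 fires, +1 burnt)
Step 2: cell (1,4)='T' (+5 fires, +3 burnt)
Step 3: cell (1,4)='T' (+5 fires, +5 burnt)
Step 4: cell (1,4)='T' (+5 fires, +5 burnt)
Step 5: cell (1,4)='F' (+5 fires, +5 burnt)
  -> target ignites at step 5
Step 6: cell (1,4)='.' (+3 fires, +5 burnt)
Step 7: cell (1,4)='.' (+1 fires, +3 burnt)
Step 8: cell (1,4)='.' (+0 fires, +1 burnt)
  fire out at step 8

5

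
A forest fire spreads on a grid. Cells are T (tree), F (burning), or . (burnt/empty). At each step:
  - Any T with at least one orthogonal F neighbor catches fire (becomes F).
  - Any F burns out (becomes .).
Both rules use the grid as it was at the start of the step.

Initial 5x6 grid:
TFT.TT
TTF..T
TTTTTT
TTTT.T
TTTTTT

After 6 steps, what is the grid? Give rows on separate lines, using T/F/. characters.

Step 1: 4 trees catch fire, 2 burn out
  F.F.TT
  TF...T
  TTFTTT
  TTTT.T
  TTTTTT
Step 2: 4 trees catch fire, 4 burn out
  ....TT
  F....T
  TF.FTT
  TTFT.T
  TTTTTT
Step 3: 5 trees catch fire, 4 burn out
  ....TT
  .....T
  F...FT
  TF.F.T
  TTFTTT
Step 4: 4 trees catch fire, 5 burn out
  ....TT
  .....T
  .....F
  F....T
  TF.FTT
Step 5: 4 trees catch fire, 4 burn out
  ....TT
  .....F
  ......
  .....F
  F...FT
Step 6: 2 trees catch fire, 4 burn out
  ....TF
  ......
  ......
  ......
  .....F

....TF
......
......
......
.....F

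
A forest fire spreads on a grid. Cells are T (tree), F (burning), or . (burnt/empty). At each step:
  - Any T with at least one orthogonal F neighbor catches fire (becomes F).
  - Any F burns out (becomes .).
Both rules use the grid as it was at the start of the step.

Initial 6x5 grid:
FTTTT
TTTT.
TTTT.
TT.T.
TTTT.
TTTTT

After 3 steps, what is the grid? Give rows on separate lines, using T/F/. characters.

Step 1: 2 trees catch fire, 1 burn out
  .FTTT
  FTTT.
  TTTT.
  TT.T.
  TTTT.
  TTTTT
Step 2: 3 trees catch fire, 2 burn out
  ..FTT
  .FTT.
  FTTT.
  TT.T.
  TTTT.
  TTTTT
Step 3: 4 trees catch fire, 3 burn out
  ...FT
  ..FT.
  .FTT.
  FT.T.
  TTTT.
  TTTTT

...FT
..FT.
.FTT.
FT.T.
TTTT.
TTTTT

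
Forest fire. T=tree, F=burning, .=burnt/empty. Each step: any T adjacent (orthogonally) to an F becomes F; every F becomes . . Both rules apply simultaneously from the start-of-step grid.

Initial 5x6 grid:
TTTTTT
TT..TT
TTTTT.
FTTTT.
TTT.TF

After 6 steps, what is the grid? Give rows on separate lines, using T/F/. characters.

Step 1: 4 trees catch fire, 2 burn out
  TTTTTT
  TT..TT
  FTTTT.
  .FTTT.
  FTT.F.
Step 2: 5 trees catch fire, 4 burn out
  TTTTTT
  FT..TT
  .FTTT.
  ..FTF.
  .FT...
Step 3: 6 trees catch fire, 5 burn out
  FTTTTT
  .F..TT
  ..FTF.
  ...F..
  ..F...
Step 4: 3 trees catch fire, 6 burn out
  .FTTTT
  ....FT
  ...F..
  ......
  ......
Step 5: 3 trees catch fire, 3 burn out
  ..FTFT
  .....F
  ......
  ......
  ......
Step 6: 2 trees catch fire, 3 burn out
  ...F.F
  ......
  ......
  ......
  ......

...F.F
......
......
......
......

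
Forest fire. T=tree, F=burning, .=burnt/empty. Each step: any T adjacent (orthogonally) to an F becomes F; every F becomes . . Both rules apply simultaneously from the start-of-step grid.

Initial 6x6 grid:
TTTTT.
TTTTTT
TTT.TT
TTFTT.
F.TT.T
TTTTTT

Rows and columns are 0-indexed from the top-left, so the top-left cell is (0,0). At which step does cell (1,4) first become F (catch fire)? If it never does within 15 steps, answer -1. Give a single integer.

Step 1: cell (1,4)='T' (+6 fires, +2 burnt)
Step 2: cell (1,4)='T' (+7 fires, +6 burnt)
Step 3: cell (1,4)='T' (+6 fires, +7 burnt)
Step 4: cell (1,4)='F' (+6 fires, +6 burnt)
  -> target ignites at step 4
Step 5: cell (1,4)='.' (+3 fires, +6 burnt)
Step 6: cell (1,4)='.' (+1 fires, +3 burnt)
Step 7: cell (1,4)='.' (+0 fires, +1 burnt)
  fire out at step 7

4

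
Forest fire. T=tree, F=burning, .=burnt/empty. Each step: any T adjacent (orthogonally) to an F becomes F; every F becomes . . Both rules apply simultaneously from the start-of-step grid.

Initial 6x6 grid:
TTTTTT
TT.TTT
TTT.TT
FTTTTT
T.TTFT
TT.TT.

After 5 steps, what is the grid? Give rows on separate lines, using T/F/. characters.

Step 1: 7 trees catch fire, 2 burn out
  TTTTTT
  TT.TTT
  FTT.TT
  .FTTFT
  F.TF.F
  TT.TF.
Step 2: 9 trees catch fire, 7 burn out
  TTTTTT
  FT.TTT
  .FT.FT
  ..FF.F
  ..F...
  FT.F..
Step 3: 6 trees catch fire, 9 burn out
  FTTTTT
  .F.TFT
  ..F..F
  ......
  ......
  .F....
Step 4: 4 trees catch fire, 6 burn out
  .FTTFT
  ...F.F
  ......
  ......
  ......
  ......
Step 5: 3 trees catch fire, 4 burn out
  ..FF.F
  ......
  ......
  ......
  ......
  ......

..FF.F
......
......
......
......
......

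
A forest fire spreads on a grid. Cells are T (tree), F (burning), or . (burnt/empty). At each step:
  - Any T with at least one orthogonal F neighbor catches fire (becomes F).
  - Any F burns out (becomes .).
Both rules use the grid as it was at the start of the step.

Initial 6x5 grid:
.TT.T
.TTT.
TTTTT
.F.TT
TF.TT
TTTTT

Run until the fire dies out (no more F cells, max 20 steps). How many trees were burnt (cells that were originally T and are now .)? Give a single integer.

Answer: 20

Derivation:
Step 1: +3 fires, +2 burnt (F count now 3)
Step 2: +5 fires, +3 burnt (F count now 5)
Step 3: +4 fires, +5 burnt (F count now 4)
Step 4: +6 fires, +4 burnt (F count now 6)
Step 5: +2 fires, +6 burnt (F count now 2)
Step 6: +0 fires, +2 burnt (F count now 0)
Fire out after step 6
Initially T: 21, now '.': 29
Total burnt (originally-T cells now '.'): 20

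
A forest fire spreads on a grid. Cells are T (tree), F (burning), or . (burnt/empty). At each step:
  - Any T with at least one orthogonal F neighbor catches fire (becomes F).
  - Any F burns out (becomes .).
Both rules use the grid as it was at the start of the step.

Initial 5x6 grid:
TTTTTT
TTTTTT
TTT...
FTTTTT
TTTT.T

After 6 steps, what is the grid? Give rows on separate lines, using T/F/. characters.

Step 1: 3 trees catch fire, 1 burn out
  TTTTTT
  TTTTTT
  FTT...
  .FTTTT
  FTTT.T
Step 2: 4 trees catch fire, 3 burn out
  TTTTTT
  FTTTTT
  .FT...
  ..FTTT
  .FTT.T
Step 3: 5 trees catch fire, 4 burn out
  FTTTTT
  .FTTTT
  ..F...
  ...FTT
  ..FT.T
Step 4: 4 trees catch fire, 5 burn out
  .FTTTT
  ..FTTT
  ......
  ....FT
  ...F.T
Step 5: 3 trees catch fire, 4 burn out
  ..FTTT
  ...FTT
  ......
  .....F
  .....T
Step 6: 3 trees catch fire, 3 burn out
  ...FTT
  ....FT
  ......
  ......
  .....F

...FTT
....FT
......
......
.....F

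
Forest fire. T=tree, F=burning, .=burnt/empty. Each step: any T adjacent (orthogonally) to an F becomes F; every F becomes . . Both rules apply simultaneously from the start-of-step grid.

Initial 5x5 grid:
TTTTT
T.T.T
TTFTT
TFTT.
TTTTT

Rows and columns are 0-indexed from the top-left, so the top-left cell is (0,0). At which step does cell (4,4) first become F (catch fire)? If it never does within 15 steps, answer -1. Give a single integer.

Step 1: cell (4,4)='T' (+6 fires, +2 burnt)
Step 2: cell (4,4)='T' (+6 fires, +6 burnt)
Step 3: cell (4,4)='T' (+5 fires, +6 burnt)
Step 4: cell (4,4)='F' (+3 fires, +5 burnt)
  -> target ignites at step 4
Step 5: cell (4,4)='.' (+0 fires, +3 burnt)
  fire out at step 5

4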